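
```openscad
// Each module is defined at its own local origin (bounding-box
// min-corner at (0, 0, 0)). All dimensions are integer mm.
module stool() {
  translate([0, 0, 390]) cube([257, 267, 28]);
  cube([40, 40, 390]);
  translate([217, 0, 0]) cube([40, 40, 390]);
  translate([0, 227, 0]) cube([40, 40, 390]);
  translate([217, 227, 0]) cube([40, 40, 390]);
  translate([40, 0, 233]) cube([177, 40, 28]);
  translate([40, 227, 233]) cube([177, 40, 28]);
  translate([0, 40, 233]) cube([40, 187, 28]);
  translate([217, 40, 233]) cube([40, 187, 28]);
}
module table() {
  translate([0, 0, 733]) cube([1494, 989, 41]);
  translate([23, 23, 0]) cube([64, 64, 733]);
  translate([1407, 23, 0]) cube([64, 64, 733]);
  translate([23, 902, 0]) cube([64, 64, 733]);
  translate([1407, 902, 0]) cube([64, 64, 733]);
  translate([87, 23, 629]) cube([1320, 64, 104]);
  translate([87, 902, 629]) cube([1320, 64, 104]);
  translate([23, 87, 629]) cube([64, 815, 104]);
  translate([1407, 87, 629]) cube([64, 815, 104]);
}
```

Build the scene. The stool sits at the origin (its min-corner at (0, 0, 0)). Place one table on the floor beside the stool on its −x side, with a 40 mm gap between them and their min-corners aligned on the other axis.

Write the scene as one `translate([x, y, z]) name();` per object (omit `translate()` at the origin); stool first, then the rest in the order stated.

stool();
translate([-1534, 0, 0]) table();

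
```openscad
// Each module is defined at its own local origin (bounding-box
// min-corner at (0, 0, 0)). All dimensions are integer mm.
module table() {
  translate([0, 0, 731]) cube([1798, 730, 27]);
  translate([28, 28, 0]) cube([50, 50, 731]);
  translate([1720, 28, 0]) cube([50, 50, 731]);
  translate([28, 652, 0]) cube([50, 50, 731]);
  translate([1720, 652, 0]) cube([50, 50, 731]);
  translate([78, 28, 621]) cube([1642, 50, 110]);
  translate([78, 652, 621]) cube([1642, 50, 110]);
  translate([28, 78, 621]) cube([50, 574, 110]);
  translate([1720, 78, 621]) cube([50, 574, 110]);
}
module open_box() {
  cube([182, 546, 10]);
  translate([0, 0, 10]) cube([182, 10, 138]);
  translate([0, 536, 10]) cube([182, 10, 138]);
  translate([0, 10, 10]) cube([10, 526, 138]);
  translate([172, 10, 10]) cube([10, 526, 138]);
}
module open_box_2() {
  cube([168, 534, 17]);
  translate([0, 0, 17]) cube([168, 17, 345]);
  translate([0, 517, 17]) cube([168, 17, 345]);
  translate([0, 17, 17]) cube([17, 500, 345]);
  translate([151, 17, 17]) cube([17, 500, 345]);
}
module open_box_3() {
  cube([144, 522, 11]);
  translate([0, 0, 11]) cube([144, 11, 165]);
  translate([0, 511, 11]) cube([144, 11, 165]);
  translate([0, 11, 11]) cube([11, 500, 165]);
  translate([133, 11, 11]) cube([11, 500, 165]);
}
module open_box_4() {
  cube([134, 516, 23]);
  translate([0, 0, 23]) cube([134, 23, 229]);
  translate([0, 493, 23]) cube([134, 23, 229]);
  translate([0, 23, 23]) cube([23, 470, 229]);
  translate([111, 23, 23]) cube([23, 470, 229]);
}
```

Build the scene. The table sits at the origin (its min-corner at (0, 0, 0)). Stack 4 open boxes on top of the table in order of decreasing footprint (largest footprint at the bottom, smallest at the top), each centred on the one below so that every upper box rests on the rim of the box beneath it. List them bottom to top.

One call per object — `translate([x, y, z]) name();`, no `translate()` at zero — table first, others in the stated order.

table();
translate([808, 92, 758]) open_box();
translate([815, 98, 906]) open_box_2();
translate([827, 104, 1268]) open_box_3();
translate([832, 107, 1444]) open_box_4();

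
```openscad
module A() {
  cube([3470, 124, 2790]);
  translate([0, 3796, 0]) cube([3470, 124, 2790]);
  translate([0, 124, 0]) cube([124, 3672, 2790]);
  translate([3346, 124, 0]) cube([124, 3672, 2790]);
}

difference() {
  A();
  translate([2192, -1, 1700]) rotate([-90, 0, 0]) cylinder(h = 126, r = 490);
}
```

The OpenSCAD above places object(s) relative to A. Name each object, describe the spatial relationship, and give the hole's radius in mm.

The subtracted cylinder has r = 490 mm.

A is a house frame. The house frame has a circular hole through its front wall. The hole's radius is 490 mm.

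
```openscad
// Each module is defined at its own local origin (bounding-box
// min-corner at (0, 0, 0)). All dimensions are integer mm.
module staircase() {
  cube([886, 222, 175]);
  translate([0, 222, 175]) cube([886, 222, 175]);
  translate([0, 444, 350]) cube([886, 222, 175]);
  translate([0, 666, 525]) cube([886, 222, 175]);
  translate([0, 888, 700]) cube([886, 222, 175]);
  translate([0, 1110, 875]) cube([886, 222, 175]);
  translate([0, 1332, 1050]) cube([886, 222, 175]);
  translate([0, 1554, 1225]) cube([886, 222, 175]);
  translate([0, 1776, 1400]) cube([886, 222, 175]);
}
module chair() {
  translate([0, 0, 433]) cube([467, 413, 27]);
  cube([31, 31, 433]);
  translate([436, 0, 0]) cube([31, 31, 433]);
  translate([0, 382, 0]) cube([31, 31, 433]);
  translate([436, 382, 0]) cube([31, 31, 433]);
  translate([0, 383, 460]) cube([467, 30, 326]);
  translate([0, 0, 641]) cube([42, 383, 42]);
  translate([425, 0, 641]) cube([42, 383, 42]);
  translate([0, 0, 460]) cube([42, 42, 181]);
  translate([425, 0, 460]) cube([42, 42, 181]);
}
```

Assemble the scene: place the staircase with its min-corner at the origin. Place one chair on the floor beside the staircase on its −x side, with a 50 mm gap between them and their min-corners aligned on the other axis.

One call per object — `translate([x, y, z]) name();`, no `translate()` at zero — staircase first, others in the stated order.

staircase();
translate([-517, 0, 0]) chair();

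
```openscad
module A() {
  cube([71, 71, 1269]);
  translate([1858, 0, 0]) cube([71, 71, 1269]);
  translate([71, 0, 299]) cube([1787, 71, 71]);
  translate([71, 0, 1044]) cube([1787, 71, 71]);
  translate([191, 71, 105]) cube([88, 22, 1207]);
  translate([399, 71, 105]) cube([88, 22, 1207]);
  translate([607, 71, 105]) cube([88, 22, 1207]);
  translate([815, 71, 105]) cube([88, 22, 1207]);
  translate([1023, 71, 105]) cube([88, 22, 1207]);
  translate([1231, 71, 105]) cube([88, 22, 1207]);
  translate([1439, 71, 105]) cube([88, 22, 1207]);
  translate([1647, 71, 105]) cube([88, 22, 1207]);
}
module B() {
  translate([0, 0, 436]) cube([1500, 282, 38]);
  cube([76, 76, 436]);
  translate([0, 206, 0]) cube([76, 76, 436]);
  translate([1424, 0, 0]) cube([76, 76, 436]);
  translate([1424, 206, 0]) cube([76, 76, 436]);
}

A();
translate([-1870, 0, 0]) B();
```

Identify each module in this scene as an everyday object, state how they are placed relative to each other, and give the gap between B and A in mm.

The bench's nearest face is 370 mm from the fence section's −x face.

A is a fence section. B is a bench. The bench is on the floor beside the fence section on its −x side. The gap between the bench and the fence section is 370 mm.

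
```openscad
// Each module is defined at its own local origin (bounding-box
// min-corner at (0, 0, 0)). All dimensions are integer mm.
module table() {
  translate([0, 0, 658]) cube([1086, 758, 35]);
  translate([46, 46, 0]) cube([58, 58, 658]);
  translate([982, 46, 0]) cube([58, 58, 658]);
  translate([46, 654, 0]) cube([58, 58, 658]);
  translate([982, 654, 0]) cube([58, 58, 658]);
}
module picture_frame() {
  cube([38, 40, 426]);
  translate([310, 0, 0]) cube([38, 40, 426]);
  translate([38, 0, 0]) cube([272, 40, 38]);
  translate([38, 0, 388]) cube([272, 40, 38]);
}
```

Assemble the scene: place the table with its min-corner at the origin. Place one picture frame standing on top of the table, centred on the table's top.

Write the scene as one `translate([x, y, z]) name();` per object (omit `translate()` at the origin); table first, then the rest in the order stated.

table();
translate([369, 359, 693]) picture_frame();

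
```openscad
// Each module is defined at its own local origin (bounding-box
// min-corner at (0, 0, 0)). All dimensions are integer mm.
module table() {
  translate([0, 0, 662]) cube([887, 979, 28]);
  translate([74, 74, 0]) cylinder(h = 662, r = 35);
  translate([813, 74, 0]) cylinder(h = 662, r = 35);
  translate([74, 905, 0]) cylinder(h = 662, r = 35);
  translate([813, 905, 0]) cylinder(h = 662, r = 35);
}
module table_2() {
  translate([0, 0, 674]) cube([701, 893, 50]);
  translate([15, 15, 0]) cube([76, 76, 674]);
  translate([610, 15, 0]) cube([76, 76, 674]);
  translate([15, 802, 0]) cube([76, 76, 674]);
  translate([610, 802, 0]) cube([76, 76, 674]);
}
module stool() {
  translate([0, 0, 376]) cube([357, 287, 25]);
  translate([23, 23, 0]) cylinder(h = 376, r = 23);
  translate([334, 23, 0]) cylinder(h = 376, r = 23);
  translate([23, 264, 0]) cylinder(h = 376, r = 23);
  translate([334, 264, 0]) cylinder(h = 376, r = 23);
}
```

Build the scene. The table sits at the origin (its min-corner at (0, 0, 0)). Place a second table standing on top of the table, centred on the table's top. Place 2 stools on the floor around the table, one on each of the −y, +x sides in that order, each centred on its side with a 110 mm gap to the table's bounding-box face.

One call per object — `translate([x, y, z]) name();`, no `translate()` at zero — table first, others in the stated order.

table();
translate([93, 43, 690]) table_2();
translate([265, -397, 0]) stool();
translate([997, 346, 0]) stool();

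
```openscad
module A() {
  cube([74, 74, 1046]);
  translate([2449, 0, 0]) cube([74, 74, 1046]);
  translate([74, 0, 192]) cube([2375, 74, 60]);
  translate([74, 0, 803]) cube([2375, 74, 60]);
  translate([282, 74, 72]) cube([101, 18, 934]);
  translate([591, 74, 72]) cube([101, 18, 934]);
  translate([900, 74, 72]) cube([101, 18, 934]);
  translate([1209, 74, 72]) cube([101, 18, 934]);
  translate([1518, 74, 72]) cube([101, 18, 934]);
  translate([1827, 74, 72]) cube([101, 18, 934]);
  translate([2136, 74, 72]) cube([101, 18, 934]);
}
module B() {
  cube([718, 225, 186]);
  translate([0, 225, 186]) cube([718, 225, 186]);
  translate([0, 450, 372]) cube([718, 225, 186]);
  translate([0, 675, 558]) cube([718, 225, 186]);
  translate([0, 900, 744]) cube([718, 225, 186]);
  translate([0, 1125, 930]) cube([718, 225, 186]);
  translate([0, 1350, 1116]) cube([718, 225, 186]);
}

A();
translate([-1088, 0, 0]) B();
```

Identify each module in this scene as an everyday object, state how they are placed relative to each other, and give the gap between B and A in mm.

The staircase's nearest face is 370 mm from the fence section's −x face.

A is a fence section. B is a staircase. The staircase is on the floor beside the fence section on its −x side. The gap between the staircase and the fence section is 370 mm.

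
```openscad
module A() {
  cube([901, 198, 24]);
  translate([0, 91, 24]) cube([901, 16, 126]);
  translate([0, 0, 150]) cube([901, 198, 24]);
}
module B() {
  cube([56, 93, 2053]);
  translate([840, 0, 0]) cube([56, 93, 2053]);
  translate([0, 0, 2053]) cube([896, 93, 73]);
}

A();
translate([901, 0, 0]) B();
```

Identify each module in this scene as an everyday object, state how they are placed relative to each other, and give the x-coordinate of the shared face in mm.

A is an I-beam. B is a door frame. The door frame is against the I-beam's +x side, with their −y faces flush. The x-coordinate of the shared face is 901 mm.

The I-beam's +x face and the door frame's −x face are both at x = 901 mm.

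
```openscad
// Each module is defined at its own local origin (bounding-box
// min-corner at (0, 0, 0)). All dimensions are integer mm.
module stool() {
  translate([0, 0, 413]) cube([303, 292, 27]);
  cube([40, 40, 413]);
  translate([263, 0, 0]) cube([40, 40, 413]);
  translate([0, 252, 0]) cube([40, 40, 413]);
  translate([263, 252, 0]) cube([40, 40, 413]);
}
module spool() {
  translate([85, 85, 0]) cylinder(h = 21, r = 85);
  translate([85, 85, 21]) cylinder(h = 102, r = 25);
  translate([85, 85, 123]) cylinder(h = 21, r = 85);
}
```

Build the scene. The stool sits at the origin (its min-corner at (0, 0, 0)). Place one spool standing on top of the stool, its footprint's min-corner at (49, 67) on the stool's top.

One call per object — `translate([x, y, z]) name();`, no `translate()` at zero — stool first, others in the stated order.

stool();
translate([49, 67, 440]) spool();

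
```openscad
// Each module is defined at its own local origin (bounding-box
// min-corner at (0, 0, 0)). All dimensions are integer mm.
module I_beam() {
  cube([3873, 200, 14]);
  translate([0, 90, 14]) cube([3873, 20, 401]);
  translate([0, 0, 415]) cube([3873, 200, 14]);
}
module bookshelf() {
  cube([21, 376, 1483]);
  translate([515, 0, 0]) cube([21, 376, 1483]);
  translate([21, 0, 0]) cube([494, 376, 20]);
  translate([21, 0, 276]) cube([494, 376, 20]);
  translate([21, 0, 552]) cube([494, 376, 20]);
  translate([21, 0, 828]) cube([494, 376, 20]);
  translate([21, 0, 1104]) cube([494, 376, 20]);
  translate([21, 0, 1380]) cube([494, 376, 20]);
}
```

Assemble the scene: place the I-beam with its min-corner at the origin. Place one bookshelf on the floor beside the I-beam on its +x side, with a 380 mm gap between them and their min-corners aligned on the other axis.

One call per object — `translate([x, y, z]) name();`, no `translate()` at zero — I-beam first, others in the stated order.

I_beam();
translate([4253, 0, 0]) bookshelf();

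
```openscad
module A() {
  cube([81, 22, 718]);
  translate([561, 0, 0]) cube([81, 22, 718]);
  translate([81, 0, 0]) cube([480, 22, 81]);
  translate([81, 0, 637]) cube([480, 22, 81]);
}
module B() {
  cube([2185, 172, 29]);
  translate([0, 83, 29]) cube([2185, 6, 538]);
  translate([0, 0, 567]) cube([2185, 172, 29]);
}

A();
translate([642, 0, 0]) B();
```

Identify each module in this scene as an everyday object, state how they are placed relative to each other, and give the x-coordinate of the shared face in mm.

The picture frame's +x face and the I-beam's −x face are both at x = 642 mm.

A is a picture frame. B is an I-beam. The I-beam is against the picture frame's +x side, with their −y faces flush. The x-coordinate of the shared face is 642 mm.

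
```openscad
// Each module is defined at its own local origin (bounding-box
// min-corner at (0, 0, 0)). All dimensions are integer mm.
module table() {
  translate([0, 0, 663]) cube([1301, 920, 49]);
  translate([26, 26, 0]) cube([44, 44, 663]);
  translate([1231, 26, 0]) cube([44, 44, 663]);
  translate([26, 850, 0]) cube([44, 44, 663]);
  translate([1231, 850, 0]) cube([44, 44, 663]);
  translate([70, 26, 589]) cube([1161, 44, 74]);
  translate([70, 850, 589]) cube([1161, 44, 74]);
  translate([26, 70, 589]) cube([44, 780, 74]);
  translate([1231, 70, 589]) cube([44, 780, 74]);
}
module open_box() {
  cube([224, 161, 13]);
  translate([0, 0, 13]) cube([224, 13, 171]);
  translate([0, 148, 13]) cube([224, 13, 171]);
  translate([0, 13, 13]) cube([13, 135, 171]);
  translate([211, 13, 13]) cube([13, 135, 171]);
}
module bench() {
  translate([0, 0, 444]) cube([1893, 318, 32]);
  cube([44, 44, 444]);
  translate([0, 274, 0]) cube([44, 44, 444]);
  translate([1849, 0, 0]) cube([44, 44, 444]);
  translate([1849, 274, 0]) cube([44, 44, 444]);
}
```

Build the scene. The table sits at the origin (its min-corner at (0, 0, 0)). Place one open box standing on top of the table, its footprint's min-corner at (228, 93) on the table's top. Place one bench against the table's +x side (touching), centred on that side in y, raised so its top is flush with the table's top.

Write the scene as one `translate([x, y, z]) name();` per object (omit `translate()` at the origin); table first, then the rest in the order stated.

table();
translate([228, 93, 712]) open_box();
translate([1301, 301, 236]) bench();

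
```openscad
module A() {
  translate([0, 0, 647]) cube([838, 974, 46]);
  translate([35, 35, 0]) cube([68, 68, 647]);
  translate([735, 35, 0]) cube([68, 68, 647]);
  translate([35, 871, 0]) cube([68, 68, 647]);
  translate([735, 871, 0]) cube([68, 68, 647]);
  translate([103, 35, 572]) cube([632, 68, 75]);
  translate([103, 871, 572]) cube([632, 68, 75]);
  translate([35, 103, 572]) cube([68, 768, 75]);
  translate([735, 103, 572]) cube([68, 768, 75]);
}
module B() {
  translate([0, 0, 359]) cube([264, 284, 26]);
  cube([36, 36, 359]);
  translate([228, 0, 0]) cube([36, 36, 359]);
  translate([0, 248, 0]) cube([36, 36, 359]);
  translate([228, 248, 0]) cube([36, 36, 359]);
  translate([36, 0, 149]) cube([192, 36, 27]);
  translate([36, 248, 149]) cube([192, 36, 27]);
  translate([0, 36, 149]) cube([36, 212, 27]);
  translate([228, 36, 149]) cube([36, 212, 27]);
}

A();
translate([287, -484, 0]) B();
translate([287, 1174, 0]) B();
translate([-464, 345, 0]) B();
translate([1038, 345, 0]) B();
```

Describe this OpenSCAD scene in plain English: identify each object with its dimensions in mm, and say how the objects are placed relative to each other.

A is a rectangular dining table. The top is 838×974×46 mm with its upper surface at z = 693 mm. It stands on four 68×68 mm square legs, each inset 35 mm from the nearest pair of top edges, running from the floor to the underside of the top. Four apron rails, 68 mm thick and 75 mm tall, run between adjacent legs with their top edges flush with the underside of the top and their outer faces flush with the legs' outer faces.

B is a four-legged stool. The seat is 264×284 mm, 26 mm thick, top at z = 385 mm. It stands on four square legs, each 36×36 mm in cross-section, from z = 0 to the seat underside, each flush with a corner of the seat. Four stretchers, 36 mm wide and 27 mm tall, connect adjacent legs with their undersides at z = 149 mm, each running between the inner faces of the legs it joins and aligned with the legs' outer faces on the other axis.

Four stools sit around the table at the −y, +y, −x, +x sides.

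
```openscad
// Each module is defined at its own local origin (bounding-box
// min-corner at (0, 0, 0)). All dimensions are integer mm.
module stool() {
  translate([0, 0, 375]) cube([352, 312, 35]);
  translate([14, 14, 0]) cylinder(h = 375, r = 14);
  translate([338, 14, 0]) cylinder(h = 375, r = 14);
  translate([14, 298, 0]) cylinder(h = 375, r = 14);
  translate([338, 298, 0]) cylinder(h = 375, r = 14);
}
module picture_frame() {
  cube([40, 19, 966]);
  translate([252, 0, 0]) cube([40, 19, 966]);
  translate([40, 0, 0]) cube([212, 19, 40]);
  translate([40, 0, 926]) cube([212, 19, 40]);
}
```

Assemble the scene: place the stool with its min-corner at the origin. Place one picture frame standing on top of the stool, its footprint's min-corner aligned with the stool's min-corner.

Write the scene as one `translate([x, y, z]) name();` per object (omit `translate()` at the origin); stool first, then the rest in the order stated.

stool();
translate([0, 0, 410]) picture_frame();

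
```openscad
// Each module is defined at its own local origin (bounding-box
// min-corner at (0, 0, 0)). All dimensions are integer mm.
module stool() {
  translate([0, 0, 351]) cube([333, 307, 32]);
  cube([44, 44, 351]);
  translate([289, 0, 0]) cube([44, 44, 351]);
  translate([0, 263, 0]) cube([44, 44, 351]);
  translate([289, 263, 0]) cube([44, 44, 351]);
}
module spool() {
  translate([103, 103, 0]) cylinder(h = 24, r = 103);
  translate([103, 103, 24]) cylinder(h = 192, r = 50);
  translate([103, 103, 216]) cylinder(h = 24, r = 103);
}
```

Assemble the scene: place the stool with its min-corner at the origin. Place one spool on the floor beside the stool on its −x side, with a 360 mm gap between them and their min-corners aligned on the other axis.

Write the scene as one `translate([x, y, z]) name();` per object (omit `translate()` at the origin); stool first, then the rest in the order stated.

stool();
translate([-566, 0, 0]) spool();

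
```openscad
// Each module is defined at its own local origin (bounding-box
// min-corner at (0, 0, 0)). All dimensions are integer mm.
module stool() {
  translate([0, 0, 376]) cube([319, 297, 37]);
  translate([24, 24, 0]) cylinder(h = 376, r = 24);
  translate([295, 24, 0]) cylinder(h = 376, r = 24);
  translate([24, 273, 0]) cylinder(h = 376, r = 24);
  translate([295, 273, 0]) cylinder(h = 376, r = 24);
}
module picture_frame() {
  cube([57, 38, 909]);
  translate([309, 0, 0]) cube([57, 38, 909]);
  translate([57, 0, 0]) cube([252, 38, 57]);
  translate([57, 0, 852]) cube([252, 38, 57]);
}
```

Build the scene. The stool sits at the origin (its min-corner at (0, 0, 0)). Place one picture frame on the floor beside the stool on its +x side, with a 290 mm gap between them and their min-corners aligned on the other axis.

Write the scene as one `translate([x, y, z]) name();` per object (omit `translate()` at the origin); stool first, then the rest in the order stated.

stool();
translate([609, 0, 0]) picture_frame();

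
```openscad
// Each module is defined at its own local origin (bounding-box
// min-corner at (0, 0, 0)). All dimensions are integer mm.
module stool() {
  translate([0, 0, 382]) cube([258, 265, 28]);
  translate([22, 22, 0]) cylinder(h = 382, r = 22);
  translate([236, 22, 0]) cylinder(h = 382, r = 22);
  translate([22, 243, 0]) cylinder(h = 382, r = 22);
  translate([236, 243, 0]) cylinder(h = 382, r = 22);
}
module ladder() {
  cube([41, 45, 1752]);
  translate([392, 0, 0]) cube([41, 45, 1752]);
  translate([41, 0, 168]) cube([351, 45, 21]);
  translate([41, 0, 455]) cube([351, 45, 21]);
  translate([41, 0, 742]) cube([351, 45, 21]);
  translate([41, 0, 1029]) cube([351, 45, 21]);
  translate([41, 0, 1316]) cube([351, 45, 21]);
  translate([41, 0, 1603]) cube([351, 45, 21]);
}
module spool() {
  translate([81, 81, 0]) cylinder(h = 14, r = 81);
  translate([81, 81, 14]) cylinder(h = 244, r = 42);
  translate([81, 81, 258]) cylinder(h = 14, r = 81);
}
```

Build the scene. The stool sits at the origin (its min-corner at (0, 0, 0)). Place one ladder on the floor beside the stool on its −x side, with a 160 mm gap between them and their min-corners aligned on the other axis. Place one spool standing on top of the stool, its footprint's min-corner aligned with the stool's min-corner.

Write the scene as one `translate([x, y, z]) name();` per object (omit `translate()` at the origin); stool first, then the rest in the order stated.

stool();
translate([-593, 0, 0]) ladder();
translate([0, 0, 410]) spool();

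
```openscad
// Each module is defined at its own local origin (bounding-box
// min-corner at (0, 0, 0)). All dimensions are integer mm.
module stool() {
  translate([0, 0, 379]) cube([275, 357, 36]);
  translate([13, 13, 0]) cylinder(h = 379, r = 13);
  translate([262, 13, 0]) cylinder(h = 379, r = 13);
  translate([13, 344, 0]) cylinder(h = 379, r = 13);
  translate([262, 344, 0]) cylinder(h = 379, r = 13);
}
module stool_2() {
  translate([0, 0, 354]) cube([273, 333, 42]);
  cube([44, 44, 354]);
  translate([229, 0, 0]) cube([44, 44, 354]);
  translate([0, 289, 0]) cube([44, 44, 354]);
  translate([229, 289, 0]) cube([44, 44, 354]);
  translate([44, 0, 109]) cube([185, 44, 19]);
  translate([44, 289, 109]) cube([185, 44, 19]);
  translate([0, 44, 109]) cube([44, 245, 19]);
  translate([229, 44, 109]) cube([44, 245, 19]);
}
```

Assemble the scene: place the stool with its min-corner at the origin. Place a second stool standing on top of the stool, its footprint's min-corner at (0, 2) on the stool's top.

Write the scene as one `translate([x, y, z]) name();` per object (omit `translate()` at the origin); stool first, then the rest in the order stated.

stool();
translate([0, 2, 415]) stool_2();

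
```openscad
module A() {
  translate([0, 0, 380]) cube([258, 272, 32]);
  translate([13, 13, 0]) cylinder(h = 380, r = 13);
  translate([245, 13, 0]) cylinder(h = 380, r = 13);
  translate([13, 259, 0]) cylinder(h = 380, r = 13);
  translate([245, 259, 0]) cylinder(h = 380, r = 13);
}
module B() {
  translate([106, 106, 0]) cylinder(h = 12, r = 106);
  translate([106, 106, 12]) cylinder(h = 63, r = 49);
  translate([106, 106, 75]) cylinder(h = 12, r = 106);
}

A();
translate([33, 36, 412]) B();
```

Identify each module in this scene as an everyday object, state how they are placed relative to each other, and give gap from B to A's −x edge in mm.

The spool's min-x is at 33; the stool's min-x is 0; gap = 33 mm.

A is a stool. B is a spool. The spool is on top of the stool. The gap from the spool to the stool's −x edge is 33 mm.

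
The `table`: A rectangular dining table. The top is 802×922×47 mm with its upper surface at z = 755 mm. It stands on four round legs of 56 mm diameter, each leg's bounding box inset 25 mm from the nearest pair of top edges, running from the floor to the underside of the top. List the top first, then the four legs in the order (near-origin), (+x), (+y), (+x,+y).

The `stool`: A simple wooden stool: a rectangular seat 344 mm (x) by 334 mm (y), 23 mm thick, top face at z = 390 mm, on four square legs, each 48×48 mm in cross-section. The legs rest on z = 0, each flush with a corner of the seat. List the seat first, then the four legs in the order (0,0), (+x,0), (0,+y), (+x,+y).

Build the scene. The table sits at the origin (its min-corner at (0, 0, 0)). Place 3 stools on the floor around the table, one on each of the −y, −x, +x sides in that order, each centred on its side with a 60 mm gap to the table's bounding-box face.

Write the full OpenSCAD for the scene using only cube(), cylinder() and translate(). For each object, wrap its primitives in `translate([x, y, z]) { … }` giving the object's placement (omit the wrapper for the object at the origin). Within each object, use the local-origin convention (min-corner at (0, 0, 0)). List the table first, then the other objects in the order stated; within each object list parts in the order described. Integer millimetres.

translate([0, 0, 708]) cube([802, 922, 47]);
translate([53, 53, 0]) cylinder(h = 708, r = 28);
translate([749, 53, 0]) cylinder(h = 708, r = 28);
translate([53, 869, 0]) cylinder(h = 708, r = 28);
translate([749, 869, 0]) cylinder(h = 708, r = 28);
translate([229, -394, 0]) {
  translate([0, 0, 367]) cube([344, 334, 23]);
  cube([48, 48, 367]);
  translate([296, 0, 0]) cube([48, 48, 367]);
  translate([0, 286, 0]) cube([48, 48, 367]);
  translate([296, 286, 0]) cube([48, 48, 367]);
}
translate([-404, 294, 0]) {
  translate([0, 0, 367]) cube([344, 334, 23]);
  cube([48, 48, 367]);
  translate([296, 0, 0]) cube([48, 48, 367]);
  translate([0, 286, 0]) cube([48, 48, 367]);
  translate([296, 286, 0]) cube([48, 48, 367]);
}
translate([862, 294, 0]) {
  translate([0, 0, 367]) cube([344, 334, 23]);
  cube([48, 48, 367]);
  translate([296, 0, 0]) cube([48, 48, 367]);
  translate([0, 286, 0]) cube([48, 48, 367]);
  translate([296, 286, 0]) cube([48, 48, 367]);
}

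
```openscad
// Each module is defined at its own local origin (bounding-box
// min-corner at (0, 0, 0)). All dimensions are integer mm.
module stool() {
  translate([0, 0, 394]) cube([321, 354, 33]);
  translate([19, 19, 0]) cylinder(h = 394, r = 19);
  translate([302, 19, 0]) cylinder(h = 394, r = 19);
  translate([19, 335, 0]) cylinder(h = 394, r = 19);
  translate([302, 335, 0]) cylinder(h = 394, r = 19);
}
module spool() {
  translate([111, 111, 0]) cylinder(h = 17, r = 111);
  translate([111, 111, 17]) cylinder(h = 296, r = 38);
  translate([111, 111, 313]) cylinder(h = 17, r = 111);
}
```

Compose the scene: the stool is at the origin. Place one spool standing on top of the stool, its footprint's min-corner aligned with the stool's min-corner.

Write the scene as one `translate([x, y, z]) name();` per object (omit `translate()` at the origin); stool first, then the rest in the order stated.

stool();
translate([0, 0, 427]) spool();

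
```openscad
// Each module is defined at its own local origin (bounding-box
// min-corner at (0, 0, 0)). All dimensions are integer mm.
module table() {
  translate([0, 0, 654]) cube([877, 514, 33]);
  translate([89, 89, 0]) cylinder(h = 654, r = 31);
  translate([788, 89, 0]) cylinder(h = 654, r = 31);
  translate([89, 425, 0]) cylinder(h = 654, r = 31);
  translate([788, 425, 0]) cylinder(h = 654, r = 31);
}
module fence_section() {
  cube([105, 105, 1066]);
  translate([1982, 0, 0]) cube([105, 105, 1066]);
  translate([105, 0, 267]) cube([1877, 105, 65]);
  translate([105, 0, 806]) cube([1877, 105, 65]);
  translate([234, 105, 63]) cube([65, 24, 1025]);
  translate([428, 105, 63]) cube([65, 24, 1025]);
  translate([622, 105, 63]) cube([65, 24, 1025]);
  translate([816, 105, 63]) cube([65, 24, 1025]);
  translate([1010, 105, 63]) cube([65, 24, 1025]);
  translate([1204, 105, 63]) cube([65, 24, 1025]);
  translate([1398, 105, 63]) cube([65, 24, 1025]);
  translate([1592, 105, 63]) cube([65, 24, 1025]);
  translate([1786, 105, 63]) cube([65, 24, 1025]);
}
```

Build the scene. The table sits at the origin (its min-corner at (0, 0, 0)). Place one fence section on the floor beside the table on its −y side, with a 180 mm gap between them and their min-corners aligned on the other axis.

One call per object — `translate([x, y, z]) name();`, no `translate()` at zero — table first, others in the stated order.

table();
translate([0, -309, 0]) fence_section();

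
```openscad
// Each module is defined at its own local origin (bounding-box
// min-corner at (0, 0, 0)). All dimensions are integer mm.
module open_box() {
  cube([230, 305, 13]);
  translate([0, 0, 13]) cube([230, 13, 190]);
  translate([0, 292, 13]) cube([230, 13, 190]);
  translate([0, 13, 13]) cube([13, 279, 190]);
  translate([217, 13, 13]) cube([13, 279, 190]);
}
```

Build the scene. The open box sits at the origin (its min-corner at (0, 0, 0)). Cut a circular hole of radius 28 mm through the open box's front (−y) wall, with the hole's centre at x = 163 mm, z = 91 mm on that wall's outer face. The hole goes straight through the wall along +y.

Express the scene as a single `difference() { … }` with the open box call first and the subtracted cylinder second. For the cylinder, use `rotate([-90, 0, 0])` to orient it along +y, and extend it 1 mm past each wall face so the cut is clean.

difference() {
  open_box();
  translate([163, -1, 91]) rotate([-90, 0, 0]) cylinder(h = 15, r = 28);
}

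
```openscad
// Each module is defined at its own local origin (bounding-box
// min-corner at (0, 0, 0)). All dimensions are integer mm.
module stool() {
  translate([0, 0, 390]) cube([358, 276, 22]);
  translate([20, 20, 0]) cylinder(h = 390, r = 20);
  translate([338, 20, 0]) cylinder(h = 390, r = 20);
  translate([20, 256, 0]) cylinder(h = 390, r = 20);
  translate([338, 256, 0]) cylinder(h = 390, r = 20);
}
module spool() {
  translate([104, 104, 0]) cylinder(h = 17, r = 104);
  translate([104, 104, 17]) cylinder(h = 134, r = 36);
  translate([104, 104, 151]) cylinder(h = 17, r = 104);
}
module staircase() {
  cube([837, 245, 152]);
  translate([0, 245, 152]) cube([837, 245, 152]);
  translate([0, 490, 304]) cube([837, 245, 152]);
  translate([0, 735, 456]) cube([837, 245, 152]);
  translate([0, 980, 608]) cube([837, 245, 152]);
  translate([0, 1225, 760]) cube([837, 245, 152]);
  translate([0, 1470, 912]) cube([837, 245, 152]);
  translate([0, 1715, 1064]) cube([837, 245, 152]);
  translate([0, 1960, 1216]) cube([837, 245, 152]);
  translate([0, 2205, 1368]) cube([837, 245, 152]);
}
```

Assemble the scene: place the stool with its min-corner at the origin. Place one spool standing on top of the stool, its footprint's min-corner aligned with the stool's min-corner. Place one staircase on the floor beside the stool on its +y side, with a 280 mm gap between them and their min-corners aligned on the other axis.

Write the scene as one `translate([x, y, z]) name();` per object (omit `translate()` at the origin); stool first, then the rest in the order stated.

stool();
translate([0, 0, 412]) spool();
translate([0, 556, 0]) staircase();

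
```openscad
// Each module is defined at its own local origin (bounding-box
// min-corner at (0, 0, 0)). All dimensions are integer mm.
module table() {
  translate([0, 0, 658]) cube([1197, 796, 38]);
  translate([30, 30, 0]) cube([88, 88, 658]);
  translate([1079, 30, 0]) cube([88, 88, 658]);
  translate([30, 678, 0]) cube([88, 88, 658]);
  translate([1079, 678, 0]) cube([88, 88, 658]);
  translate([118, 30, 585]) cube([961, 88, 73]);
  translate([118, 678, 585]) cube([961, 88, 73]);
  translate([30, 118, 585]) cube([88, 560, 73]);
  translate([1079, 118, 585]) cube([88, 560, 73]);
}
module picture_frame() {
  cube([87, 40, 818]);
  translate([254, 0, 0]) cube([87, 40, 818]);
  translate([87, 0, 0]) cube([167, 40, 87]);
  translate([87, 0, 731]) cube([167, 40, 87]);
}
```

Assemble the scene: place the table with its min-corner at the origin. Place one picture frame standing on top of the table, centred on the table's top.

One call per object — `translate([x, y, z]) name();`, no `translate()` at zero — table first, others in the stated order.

table();
translate([428, 378, 696]) picture_frame();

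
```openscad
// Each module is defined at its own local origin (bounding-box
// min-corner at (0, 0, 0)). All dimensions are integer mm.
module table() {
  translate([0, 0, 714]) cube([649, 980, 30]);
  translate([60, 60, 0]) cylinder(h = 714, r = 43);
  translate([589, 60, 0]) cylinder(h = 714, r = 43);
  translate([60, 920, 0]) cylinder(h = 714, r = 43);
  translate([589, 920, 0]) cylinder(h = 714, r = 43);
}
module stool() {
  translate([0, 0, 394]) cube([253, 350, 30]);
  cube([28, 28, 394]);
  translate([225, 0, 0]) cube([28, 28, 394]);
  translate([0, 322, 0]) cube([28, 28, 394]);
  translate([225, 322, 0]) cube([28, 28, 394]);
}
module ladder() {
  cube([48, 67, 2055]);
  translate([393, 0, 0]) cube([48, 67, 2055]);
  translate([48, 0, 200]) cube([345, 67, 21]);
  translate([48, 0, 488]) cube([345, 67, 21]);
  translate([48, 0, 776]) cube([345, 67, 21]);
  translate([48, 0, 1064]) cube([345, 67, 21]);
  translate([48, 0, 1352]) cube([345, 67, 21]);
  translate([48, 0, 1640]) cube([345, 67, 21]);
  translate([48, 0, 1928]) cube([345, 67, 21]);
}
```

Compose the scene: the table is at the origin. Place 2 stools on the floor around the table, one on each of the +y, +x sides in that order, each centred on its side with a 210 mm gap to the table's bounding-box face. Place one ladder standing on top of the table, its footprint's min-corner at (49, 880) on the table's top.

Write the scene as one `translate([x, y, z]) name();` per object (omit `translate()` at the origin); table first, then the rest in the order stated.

table();
translate([198, 1190, 0]) stool();
translate([859, 315, 0]) stool();
translate([49, 880, 744]) ladder();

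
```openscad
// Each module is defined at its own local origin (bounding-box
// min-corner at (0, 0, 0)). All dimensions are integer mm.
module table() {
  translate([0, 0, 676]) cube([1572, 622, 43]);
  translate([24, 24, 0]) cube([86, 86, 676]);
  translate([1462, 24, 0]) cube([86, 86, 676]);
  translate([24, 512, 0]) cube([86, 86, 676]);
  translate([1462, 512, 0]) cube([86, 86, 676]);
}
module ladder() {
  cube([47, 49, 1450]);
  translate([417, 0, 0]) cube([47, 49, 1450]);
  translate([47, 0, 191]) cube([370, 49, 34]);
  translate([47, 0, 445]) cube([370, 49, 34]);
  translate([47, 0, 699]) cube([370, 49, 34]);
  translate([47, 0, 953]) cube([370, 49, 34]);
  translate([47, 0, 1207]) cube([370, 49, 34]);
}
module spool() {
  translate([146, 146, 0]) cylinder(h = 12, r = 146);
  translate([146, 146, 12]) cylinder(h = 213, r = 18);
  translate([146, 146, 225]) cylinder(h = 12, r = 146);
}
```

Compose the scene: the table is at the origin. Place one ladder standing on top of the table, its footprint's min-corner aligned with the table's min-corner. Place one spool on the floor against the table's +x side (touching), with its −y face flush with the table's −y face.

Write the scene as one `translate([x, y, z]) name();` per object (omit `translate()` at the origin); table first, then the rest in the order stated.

table();
translate([0, 0, 719]) ladder();
translate([1572, 0, 0]) spool();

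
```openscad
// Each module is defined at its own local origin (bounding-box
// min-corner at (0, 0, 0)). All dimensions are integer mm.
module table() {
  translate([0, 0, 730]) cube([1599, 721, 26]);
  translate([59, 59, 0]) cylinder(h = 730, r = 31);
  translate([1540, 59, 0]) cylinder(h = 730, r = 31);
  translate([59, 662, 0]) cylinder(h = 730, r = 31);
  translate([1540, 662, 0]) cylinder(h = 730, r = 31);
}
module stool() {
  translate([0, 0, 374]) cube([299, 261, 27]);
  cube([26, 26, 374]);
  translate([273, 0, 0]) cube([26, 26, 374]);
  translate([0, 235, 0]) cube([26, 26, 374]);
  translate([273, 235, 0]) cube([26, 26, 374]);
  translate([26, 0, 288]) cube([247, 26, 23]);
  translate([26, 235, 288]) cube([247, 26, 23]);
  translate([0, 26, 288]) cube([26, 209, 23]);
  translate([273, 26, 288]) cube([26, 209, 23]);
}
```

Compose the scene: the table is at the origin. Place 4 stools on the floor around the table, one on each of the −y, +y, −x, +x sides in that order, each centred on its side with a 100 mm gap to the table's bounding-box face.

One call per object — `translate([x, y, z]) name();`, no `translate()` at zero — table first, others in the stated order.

table();
translate([650, -361, 0]) stool();
translate([650, 821, 0]) stool();
translate([-399, 230, 0]) stool();
translate([1699, 230, 0]) stool();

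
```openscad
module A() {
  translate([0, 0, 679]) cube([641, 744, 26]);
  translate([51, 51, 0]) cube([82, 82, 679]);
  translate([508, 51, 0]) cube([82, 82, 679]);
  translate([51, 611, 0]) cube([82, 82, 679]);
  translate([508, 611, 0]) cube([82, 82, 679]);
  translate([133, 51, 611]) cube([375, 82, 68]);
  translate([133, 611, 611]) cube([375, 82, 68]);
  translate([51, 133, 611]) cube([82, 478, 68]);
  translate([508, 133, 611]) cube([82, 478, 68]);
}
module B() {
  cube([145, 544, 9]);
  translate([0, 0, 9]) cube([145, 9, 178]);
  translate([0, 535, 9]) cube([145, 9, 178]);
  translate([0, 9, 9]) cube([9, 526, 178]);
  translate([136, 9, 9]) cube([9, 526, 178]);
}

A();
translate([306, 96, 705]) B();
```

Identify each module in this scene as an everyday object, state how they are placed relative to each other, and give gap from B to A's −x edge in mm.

A is a table. B is an open box. The open box is on top of the table. The gap from the open box to the table's −x edge is 306 mm.

The open box's min-x is at 306; the table's min-x is 0; gap = 306 mm.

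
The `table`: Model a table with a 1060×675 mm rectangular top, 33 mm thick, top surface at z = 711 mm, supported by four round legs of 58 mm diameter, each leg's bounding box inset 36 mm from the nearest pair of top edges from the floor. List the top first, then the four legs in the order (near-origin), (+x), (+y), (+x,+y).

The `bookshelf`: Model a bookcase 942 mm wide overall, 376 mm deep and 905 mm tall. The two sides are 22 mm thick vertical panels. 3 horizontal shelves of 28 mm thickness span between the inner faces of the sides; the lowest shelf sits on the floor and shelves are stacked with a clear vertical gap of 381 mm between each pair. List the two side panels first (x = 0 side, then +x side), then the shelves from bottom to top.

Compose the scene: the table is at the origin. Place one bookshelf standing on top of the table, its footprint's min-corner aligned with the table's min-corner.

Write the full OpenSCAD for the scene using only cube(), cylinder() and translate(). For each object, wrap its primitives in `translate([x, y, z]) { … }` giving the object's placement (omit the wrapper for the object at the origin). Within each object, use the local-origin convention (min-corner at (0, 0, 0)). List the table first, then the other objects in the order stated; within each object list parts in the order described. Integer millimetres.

translate([0, 0, 678]) cube([1060, 675, 33]);
translate([65, 65, 0]) cylinder(h = 678, r = 29);
translate([995, 65, 0]) cylinder(h = 678, r = 29);
translate([65, 610, 0]) cylinder(h = 678, r = 29);
translate([995, 610, 0]) cylinder(h = 678, r = 29);
translate([0, 0, 711]) {
  cube([22, 376, 905]);
  translate([920, 0, 0]) cube([22, 376, 905]);
  translate([22, 0, 0]) cube([898, 376, 28]);
  translate([22, 0, 409]) cube([898, 376, 28]);
  translate([22, 0, 818]) cube([898, 376, 28]);
}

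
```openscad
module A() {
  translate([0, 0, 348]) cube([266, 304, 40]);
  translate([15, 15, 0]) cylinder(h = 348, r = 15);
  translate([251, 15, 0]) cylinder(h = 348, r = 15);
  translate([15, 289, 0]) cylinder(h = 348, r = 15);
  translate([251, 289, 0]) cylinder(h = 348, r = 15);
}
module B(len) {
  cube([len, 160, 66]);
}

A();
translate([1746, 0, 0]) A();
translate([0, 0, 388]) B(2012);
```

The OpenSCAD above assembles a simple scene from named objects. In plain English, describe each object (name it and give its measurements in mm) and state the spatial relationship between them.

A is a simple wooden stool: a rectangular seat 266 mm (x) by 304 mm (y), 40 mm thick, top face at z = 388 mm, on four round legs, each 30 mm in diameter. The legs rest on z = 0, each leg's axis is inset half a diameter from the nearest pair of seat edges (so the leg's bounding box is flush with the corner).

B is a rectangular beam 2012 mm long (x), 160 mm deep (y), 66 mm thick (z).

The beam spans the tops of two stools placed 1480 mm apart, resting at z = 388 mm.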